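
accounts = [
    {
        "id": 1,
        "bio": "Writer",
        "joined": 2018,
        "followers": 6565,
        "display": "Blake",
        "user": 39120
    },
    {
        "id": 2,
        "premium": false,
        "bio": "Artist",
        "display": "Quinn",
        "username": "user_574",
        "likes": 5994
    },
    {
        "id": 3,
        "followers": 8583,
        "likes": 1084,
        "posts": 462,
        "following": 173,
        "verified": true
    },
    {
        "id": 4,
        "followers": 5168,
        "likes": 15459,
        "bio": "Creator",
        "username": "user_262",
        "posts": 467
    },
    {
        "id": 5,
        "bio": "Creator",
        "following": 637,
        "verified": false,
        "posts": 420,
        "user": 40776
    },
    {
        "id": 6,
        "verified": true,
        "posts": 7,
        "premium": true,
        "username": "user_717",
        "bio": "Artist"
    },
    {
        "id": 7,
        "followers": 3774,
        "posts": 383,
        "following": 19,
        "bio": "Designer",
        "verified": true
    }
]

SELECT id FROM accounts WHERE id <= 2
[1, 2]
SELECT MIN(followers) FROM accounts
3774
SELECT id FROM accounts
[1, 2, 3, 4, 5, 6, 7]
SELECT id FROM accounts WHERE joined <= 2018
[1]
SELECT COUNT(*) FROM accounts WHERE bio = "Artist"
2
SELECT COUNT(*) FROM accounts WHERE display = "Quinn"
1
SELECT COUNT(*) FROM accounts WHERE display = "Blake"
1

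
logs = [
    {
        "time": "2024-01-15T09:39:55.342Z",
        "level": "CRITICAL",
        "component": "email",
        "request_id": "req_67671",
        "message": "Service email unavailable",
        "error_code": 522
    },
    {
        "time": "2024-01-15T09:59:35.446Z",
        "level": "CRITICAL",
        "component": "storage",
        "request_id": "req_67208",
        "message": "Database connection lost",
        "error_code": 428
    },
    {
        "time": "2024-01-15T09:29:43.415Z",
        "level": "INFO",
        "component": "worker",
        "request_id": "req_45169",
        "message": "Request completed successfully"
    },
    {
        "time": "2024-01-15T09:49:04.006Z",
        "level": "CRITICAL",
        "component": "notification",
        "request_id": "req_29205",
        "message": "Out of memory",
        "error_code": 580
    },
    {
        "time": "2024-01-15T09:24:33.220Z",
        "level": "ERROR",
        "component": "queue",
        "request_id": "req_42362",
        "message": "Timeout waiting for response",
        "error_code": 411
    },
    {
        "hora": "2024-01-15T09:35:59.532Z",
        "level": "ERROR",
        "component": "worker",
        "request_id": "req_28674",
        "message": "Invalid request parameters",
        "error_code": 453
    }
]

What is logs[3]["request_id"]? "req_29205"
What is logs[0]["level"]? "CRITICAL"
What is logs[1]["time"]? "2024-01-15T09:59:35.446Z"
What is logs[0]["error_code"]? 522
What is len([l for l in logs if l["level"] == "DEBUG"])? 0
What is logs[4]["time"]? "2024-01-15T09:24:33.220Z"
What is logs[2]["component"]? "worker"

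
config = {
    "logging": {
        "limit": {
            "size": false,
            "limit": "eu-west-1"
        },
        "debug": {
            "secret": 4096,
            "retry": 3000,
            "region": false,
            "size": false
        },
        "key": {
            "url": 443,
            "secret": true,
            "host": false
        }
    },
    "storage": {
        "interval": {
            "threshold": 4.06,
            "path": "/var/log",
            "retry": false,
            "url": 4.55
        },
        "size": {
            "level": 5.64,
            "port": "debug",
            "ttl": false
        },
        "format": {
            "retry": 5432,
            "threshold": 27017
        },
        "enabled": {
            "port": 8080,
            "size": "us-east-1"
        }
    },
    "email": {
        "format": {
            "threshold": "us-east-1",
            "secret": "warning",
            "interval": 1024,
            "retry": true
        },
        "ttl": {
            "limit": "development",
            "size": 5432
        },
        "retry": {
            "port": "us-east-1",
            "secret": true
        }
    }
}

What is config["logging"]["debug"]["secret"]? 4096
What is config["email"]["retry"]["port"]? "us-east-1"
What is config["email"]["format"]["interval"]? 1024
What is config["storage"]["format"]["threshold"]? 27017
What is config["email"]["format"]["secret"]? "warning"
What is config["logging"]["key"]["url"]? 443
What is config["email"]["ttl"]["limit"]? "development"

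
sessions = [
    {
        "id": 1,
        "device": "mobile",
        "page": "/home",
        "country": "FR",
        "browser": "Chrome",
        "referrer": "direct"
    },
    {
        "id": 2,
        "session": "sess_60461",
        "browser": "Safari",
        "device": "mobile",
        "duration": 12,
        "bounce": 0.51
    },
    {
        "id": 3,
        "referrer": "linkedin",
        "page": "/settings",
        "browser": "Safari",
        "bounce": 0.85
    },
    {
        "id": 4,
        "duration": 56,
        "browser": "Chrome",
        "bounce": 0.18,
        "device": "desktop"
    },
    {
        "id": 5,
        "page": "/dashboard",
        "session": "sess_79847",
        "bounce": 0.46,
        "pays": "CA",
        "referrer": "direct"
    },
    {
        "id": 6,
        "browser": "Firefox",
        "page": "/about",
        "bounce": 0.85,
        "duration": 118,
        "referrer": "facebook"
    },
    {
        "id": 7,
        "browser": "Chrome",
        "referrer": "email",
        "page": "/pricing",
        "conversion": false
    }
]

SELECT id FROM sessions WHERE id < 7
[1, 2, 3, 4, 5, 6]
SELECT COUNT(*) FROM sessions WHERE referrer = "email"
1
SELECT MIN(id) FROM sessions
1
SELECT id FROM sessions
[1, 2, 3, 4, 5, 6, 7]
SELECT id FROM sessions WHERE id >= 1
[1, 2, 3, 4, 5, 6, 7]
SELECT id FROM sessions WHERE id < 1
[]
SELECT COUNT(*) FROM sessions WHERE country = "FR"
1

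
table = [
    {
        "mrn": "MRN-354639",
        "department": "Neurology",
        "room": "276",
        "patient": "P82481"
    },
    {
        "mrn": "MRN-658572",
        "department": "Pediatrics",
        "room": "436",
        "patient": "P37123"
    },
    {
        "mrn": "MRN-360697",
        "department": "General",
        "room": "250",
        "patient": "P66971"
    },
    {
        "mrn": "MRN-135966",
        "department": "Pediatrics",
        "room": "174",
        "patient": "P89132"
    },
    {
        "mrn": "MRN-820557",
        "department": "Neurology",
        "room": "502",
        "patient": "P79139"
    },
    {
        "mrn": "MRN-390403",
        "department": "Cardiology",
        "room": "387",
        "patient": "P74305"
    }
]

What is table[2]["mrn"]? "MRN-360697"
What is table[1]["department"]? "Pediatrics"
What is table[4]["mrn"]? "MRN-820557"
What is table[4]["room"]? "502"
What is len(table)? 6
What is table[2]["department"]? "General"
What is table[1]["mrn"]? "MRN-658572"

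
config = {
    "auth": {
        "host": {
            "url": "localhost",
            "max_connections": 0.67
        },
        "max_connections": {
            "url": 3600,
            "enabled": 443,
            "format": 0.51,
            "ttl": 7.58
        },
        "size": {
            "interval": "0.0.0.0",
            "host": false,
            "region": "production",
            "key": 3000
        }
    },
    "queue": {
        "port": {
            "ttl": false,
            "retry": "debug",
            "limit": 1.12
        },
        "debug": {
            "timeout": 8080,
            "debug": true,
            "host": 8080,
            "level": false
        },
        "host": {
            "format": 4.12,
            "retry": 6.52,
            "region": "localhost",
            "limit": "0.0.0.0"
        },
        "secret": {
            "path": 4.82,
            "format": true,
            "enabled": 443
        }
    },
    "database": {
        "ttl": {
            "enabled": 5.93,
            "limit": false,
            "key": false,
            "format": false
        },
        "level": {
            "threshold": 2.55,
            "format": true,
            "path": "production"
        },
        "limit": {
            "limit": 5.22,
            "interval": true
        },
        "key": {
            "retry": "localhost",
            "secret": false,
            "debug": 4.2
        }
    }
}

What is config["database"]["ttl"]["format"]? False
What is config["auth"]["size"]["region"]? "production"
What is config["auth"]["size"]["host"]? False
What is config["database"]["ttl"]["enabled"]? 5.93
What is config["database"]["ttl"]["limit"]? False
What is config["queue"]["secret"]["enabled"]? 443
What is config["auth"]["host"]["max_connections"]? 0.67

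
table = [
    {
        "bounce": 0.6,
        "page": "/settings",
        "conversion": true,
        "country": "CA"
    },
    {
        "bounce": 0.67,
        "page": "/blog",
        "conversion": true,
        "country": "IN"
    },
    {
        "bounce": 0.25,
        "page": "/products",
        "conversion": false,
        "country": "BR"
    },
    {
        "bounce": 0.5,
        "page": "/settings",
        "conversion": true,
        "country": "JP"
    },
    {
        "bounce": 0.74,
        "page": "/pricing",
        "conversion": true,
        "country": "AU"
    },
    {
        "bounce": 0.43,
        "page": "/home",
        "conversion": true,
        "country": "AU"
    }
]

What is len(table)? 6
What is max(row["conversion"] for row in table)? True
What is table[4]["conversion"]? True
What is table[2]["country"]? "BR"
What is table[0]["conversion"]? True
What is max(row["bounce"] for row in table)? 0.74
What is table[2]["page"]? "/products"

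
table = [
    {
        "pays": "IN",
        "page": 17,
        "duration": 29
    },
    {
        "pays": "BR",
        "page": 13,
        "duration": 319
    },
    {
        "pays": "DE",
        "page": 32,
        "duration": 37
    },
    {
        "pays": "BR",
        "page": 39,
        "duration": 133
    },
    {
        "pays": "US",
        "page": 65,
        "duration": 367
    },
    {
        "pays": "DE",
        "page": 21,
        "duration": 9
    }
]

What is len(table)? 6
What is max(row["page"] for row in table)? 65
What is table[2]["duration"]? 37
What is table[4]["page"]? 65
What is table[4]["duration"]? 367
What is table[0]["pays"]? "IN"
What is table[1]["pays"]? "BR"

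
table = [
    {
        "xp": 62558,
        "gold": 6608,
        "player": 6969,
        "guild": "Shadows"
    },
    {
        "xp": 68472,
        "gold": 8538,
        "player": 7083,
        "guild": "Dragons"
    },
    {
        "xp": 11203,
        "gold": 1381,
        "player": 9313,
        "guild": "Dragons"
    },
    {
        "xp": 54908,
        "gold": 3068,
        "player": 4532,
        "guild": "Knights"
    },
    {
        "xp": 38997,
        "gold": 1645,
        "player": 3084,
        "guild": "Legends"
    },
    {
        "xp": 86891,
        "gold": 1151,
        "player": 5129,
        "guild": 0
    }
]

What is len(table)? 6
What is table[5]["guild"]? 0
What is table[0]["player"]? 6969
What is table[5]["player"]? 5129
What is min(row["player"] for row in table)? 3084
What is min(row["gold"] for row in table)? 1151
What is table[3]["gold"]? 3068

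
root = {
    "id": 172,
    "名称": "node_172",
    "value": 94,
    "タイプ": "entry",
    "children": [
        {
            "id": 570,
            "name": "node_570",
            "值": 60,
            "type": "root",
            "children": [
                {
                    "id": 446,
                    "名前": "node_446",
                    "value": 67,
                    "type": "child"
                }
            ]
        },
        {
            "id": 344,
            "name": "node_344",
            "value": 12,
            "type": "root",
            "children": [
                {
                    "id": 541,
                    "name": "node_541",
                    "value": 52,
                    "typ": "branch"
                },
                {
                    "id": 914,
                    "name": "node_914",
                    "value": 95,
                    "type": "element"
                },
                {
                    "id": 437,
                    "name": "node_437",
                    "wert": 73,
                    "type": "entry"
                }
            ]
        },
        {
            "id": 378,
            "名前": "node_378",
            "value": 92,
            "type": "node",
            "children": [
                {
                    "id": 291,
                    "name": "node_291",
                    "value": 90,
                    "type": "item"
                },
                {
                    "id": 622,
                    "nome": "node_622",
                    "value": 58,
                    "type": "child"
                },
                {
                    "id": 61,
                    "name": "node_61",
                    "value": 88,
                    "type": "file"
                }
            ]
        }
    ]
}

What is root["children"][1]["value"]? 12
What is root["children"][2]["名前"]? "node_378"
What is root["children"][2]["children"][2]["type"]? "file"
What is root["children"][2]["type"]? "node"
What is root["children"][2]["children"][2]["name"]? "node_61"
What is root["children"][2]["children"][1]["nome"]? "node_622"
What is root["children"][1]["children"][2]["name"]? "node_437"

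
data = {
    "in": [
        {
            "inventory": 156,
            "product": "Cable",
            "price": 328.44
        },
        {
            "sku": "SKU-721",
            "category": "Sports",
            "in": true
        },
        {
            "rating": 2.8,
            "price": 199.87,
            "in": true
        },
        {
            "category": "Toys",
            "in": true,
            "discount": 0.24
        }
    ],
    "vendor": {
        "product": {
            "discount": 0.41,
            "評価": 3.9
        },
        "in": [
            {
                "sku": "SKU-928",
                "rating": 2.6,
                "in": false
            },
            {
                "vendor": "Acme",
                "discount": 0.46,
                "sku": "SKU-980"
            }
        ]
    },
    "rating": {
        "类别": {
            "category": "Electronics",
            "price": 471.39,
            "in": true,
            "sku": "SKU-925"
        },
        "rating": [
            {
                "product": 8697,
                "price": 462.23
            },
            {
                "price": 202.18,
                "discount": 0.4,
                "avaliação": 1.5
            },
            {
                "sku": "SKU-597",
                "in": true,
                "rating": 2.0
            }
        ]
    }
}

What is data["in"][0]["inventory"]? 156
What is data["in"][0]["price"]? 328.44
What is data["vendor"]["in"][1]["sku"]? "SKU-980"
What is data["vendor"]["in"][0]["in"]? False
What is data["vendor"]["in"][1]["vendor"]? "Acme"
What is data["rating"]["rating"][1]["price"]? 202.18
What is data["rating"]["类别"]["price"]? 471.39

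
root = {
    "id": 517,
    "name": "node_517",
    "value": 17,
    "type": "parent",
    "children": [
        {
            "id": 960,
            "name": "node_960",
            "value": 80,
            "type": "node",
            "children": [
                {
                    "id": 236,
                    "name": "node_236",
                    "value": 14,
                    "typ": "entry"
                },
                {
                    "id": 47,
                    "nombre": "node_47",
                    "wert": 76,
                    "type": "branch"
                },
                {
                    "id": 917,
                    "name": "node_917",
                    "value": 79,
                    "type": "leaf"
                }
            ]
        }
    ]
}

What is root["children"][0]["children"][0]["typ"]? "entry"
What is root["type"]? "parent"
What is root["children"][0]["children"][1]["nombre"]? "node_47"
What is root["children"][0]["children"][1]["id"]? 47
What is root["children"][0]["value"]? 80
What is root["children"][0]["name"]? "node_960"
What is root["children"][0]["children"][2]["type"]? "leaf"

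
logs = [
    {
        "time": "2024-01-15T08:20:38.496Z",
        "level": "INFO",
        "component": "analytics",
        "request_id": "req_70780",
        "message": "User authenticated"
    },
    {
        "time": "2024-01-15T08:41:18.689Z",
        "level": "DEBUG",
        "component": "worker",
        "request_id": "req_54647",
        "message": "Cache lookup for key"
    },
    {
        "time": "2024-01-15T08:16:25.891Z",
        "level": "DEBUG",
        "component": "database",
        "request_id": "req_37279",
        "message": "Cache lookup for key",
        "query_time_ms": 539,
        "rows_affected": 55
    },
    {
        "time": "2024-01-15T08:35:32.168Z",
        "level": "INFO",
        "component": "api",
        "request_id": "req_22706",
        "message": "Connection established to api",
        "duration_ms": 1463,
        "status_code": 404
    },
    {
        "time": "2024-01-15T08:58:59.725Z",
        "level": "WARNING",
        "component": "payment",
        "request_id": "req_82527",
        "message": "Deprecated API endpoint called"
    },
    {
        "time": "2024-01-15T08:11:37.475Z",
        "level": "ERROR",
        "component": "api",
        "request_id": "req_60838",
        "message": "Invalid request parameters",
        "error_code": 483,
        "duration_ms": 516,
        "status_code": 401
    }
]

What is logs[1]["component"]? "worker"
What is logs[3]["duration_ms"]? 1463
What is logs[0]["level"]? "INFO"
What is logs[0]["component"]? "analytics"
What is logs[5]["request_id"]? "req_60838"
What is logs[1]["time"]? "2024-01-15T08:41:18.689Z"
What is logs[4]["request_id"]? "req_82527"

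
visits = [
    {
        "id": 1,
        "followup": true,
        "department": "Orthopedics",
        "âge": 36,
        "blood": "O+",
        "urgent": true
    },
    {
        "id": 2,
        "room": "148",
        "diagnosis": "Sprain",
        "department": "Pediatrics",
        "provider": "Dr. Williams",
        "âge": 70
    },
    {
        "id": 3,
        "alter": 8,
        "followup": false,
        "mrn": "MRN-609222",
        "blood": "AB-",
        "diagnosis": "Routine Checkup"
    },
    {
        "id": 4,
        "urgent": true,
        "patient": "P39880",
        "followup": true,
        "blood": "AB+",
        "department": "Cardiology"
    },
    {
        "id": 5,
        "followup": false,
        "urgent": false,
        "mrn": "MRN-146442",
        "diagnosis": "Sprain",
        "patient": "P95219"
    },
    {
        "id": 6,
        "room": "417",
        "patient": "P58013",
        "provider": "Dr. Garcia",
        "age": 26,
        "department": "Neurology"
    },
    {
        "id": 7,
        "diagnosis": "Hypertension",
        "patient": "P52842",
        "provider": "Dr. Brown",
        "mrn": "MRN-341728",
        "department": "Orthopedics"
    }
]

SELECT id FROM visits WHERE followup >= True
[1, 4]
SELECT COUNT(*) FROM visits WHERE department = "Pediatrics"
1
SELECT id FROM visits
[1, 2, 3, 4, 5, 6, 7]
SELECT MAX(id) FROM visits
7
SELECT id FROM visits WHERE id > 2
[3, 4, 5, 6, 7]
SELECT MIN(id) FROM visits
1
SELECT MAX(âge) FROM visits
70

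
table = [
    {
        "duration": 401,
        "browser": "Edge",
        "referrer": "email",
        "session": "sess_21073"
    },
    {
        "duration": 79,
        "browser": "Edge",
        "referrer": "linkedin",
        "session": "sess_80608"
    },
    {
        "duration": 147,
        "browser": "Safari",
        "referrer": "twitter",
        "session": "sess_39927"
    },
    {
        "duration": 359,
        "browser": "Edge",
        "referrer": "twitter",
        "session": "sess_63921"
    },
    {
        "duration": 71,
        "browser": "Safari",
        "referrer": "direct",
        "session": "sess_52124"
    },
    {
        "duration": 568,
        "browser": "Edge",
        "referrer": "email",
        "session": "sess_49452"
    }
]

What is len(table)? 6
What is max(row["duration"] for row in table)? 568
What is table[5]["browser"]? "Edge"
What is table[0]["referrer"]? "email"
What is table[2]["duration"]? 147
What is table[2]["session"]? "sess_39927"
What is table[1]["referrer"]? "linkedin"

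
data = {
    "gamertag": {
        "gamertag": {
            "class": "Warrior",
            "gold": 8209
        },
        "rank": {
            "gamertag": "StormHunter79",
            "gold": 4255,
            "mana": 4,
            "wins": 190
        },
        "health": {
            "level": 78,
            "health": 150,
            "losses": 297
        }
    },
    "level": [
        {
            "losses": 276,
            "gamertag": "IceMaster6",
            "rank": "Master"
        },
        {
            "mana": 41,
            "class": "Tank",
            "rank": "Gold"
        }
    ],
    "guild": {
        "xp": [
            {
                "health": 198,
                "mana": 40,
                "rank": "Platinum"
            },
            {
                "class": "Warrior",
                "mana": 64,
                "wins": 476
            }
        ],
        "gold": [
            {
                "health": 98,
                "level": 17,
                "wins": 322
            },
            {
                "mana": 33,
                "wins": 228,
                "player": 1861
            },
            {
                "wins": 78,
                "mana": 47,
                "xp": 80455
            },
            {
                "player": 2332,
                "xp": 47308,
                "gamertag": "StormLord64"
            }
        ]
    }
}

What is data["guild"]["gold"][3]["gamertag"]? "StormLord64"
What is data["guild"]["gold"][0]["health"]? 98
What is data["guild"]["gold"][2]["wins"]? 78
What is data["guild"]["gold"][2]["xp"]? 80455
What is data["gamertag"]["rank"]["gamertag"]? "StormHunter79"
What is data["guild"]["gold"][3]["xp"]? 47308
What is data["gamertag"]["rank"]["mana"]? 4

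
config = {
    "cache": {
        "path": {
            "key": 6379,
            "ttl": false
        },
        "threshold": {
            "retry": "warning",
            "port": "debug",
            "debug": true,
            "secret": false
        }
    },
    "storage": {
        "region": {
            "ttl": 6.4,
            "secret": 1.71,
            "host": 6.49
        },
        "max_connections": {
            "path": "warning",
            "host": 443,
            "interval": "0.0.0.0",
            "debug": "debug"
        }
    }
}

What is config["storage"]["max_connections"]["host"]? 443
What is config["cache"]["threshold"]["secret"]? False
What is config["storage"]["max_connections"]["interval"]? "0.0.0.0"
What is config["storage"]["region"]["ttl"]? 6.4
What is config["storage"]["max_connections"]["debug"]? "debug"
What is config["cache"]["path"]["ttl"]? False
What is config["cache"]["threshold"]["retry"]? "warning"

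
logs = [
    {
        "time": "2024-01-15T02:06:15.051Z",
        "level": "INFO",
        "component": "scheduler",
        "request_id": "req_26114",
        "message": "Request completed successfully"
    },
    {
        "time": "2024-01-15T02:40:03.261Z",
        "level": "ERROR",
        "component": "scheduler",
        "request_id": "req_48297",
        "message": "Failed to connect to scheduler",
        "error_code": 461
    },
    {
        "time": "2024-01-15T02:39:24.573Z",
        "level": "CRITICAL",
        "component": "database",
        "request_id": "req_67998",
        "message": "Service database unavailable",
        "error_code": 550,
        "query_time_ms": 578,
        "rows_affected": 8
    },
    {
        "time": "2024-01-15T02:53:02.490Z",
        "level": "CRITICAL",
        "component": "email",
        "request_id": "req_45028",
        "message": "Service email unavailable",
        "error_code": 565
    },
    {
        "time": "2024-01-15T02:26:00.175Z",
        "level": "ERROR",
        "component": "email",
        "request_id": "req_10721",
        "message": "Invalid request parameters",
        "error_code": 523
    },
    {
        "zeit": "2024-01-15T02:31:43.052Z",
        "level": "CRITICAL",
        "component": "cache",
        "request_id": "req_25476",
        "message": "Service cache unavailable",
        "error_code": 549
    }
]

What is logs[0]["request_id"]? "req_26114"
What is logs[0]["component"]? "scheduler"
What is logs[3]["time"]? "2024-01-15T02:53:02.490Z"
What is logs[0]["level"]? "INFO"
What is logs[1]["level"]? "ERROR"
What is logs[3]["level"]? "CRITICAL"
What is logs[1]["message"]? "Failed to connect to scheduler"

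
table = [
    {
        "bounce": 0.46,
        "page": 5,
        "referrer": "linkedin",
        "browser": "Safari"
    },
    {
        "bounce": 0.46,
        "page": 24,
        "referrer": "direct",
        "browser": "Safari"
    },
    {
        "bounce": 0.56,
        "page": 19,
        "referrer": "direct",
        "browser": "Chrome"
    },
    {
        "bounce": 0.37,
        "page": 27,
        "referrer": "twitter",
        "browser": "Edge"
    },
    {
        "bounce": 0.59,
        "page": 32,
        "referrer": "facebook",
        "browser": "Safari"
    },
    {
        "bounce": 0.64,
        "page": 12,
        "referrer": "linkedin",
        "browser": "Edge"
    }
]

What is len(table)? 6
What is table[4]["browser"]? "Safari"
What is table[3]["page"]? 27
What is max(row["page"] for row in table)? 32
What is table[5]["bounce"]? 0.64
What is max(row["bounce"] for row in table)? 0.64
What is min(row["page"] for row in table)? 5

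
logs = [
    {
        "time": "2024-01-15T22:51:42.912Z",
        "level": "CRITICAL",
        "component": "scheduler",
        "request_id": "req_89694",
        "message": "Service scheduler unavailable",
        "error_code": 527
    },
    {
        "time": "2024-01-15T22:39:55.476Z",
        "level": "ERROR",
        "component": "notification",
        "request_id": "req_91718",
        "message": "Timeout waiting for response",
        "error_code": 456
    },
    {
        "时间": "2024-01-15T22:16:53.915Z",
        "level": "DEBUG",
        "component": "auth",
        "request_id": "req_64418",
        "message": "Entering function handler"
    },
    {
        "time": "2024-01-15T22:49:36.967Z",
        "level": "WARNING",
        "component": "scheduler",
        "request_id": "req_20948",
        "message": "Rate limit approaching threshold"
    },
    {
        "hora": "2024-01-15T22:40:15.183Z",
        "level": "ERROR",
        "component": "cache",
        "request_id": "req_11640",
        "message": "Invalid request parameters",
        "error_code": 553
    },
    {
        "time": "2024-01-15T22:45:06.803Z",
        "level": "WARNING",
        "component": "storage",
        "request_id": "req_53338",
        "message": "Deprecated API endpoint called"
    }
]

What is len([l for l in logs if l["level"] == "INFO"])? 0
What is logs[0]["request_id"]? "req_89694"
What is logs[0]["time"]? "2024-01-15T22:51:42.912Z"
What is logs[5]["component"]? "storage"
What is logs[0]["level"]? "CRITICAL"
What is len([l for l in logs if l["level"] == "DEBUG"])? 1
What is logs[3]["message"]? "Rate limit approaching threshold"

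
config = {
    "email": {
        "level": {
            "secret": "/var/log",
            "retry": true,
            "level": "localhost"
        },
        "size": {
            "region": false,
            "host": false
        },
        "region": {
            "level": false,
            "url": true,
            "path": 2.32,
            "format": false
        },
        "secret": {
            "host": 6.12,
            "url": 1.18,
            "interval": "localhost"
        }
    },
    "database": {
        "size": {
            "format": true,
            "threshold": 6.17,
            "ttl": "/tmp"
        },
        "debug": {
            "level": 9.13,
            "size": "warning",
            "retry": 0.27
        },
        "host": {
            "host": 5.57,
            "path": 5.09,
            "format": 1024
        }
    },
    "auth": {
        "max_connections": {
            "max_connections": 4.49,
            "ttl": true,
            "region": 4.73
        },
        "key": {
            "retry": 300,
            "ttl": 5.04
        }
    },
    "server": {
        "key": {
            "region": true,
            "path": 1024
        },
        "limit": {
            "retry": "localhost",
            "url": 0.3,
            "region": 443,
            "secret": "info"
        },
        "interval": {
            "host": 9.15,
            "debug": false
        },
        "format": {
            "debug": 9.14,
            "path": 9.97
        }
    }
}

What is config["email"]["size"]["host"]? False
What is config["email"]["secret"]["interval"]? "localhost"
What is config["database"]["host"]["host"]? 5.57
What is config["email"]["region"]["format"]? False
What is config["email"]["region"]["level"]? False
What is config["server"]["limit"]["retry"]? "localhost"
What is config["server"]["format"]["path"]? 9.97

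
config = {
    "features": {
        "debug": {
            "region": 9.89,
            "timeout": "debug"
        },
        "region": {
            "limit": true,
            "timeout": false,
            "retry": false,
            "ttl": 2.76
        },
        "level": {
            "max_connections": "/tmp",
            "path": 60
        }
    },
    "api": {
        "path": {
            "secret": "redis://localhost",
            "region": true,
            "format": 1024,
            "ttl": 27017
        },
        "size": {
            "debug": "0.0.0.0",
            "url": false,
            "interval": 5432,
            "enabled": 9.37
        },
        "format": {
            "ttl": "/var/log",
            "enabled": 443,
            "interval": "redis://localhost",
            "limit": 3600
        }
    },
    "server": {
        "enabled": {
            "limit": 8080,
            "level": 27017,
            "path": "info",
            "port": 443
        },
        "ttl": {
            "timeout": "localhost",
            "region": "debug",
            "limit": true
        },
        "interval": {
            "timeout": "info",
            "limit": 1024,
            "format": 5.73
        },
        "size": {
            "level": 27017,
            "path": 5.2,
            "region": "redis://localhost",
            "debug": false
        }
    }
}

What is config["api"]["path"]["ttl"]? 27017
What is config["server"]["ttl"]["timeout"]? "localhost"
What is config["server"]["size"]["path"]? 5.2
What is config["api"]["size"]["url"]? False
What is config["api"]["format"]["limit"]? 3600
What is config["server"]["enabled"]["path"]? "info"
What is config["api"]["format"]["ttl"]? "/var/log"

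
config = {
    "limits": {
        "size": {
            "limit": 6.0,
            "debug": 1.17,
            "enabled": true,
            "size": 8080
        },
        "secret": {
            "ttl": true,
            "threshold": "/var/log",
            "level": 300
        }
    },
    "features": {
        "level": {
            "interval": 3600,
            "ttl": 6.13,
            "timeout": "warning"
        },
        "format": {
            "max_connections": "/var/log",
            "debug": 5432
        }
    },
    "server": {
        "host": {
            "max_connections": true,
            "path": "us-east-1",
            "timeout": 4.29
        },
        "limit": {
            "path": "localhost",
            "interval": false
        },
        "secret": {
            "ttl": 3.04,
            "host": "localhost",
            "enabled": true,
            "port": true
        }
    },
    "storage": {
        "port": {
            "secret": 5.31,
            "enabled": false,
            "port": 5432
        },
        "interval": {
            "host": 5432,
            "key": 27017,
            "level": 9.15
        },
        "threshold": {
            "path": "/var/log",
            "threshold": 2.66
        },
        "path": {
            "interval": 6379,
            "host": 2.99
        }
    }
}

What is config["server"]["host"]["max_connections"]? True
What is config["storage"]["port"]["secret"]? 5.31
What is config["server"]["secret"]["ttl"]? 3.04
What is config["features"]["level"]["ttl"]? 6.13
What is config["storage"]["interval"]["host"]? 5432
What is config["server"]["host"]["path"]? "us-east-1"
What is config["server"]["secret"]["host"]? "localhost"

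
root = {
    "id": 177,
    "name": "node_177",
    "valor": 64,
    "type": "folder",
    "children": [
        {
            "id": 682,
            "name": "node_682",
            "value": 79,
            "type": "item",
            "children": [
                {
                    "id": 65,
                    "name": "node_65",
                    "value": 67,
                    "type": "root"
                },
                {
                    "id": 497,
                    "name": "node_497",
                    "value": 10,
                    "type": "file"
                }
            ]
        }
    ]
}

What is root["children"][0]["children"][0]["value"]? 67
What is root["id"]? 177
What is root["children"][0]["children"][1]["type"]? "file"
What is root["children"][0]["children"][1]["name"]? "node_497"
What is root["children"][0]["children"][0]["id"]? 65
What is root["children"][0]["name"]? "node_682"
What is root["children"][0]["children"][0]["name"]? "node_65"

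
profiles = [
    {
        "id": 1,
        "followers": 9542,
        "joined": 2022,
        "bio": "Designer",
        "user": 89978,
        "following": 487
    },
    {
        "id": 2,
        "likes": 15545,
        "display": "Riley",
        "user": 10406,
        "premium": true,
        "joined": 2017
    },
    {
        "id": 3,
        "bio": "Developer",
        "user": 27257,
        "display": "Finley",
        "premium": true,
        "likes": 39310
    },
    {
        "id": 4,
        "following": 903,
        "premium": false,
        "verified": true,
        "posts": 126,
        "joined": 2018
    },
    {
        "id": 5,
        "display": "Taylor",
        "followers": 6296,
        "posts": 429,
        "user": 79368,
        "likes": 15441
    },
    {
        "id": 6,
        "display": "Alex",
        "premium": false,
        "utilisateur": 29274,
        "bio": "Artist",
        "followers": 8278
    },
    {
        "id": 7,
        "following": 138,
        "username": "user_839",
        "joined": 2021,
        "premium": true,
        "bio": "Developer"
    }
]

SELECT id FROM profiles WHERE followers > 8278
[1]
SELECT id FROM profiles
[1, 2, 3, 4, 5, 6, 7]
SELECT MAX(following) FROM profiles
903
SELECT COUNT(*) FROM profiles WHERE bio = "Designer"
1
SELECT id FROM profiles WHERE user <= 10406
[2]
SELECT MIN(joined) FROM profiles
2017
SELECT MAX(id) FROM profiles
7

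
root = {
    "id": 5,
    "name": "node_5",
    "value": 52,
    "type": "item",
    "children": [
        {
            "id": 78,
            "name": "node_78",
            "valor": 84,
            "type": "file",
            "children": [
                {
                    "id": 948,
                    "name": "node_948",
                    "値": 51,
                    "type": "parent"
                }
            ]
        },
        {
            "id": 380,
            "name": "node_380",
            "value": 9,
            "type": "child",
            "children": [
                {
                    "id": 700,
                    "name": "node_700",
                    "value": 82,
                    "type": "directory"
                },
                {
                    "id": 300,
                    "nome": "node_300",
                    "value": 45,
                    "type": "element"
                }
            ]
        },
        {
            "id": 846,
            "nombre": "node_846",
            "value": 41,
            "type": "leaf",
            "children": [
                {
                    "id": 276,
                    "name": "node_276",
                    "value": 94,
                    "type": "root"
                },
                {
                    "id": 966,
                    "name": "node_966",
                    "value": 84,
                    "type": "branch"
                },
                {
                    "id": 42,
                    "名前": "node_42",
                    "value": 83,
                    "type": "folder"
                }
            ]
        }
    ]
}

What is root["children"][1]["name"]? "node_380"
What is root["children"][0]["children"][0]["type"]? "parent"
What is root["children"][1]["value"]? 9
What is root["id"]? 5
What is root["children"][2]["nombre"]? "node_846"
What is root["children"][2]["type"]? "leaf"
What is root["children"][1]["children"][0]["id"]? 700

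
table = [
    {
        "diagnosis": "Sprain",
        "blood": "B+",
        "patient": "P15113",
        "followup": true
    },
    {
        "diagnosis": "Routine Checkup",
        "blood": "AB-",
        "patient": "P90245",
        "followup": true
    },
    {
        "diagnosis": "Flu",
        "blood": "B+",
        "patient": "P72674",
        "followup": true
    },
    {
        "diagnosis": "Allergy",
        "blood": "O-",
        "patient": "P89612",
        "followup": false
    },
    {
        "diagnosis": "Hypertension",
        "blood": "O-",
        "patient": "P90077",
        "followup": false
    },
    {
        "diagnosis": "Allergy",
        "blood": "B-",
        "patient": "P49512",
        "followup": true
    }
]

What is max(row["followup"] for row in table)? True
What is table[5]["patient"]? "P49512"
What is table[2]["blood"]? "B+"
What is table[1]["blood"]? "AB-"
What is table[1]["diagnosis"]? "Routine Checkup"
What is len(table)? 6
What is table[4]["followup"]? False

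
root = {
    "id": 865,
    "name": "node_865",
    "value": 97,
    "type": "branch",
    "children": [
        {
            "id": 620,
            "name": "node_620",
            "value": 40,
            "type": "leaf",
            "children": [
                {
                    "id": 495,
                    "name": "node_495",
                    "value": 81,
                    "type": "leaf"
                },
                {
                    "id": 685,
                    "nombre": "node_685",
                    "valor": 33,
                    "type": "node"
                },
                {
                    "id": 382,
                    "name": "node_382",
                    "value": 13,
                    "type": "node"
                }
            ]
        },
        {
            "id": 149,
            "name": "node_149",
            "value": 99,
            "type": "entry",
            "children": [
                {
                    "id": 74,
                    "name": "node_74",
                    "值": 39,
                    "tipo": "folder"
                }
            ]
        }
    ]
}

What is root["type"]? "branch"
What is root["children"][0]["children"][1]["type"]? "node"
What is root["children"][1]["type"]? "entry"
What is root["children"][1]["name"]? "node_149"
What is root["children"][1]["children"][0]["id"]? 74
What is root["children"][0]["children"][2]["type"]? "node"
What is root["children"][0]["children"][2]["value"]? 13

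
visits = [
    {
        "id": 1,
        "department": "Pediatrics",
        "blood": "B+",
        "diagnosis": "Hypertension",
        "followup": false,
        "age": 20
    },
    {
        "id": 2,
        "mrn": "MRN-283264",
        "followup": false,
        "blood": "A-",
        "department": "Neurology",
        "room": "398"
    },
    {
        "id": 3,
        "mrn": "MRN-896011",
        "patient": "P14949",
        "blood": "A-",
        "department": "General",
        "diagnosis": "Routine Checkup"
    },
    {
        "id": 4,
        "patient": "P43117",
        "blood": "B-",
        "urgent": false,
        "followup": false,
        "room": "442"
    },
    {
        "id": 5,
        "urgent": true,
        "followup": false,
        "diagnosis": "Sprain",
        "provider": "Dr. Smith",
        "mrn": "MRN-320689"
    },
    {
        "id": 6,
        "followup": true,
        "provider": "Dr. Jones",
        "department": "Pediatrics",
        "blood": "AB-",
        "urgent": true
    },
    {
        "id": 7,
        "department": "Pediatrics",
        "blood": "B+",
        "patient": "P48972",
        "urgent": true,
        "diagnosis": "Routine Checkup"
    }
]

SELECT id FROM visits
[1, 2, 3, 4, 5, 6, 7]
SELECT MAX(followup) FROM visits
True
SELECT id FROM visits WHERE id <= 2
[1, 2]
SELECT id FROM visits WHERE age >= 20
[1]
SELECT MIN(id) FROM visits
1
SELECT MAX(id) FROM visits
7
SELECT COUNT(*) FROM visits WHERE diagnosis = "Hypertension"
1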